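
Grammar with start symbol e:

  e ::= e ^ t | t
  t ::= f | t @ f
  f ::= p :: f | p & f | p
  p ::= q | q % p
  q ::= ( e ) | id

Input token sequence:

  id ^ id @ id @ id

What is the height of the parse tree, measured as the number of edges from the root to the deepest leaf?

[e [e [t [f [p [q id]]]]] ^ [t [t [t [f [p [q id]]]] @ [f [p [q id]]]] @ [f [p [q id]]]]]

7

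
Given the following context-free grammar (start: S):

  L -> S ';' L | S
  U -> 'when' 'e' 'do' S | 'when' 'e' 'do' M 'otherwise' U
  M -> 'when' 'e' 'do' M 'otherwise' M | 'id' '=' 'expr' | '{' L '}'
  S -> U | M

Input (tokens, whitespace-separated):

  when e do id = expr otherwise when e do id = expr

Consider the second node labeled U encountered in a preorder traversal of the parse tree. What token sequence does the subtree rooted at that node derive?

[S [U when e do [M id = expr] otherwise [U when e do [S [M id = expr]]]]]

when e do id = expr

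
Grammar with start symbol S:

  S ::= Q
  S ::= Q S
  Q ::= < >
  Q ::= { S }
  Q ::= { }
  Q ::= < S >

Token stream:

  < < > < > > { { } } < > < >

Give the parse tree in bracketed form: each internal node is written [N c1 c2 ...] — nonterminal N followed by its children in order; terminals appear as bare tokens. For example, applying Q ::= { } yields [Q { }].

S
Q S
< S > S
< Q S > S
< < > S > S
< < > Q > S
< < > < > > S
< < > < > > Q S
< < > < > > { S } S
< < > < > > { Q } S
< < > < > > { { } } S
< < > < > > { { } } Q S
< < > < > > { { } } < > S
< < > < > > { { } } < > Q
< < > < > > { { } } < > < >

[S [Q < [S [Q < >] [S [Q < >]]] >] [S [Q { [S [Q { }]] }] [S [Q < >] [S [Q < >]]]]]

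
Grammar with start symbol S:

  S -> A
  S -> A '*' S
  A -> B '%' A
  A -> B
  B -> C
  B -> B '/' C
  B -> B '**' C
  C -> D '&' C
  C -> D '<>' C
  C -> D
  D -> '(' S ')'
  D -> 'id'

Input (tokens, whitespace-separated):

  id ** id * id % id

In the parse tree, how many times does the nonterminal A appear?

[S [A [B [B [C [D id]]] ** [C [D id]]]] * [S [A [B [C [D id]]] % [A [B [C [D id]]]]]]]

3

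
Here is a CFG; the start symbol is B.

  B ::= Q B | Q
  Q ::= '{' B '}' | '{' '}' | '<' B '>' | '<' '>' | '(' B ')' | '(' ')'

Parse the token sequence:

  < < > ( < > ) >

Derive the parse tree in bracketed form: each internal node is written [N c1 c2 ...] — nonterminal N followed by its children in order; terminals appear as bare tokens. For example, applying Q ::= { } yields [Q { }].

B
Q
< B >
< Q B >
< < > B >
< < > Q >
< < > ( B ) >
< < > ( Q ) >
< < > ( < > ) >

[B [Q < [B [Q < >] [B [Q ( [B [Q < >]] )]]] >]]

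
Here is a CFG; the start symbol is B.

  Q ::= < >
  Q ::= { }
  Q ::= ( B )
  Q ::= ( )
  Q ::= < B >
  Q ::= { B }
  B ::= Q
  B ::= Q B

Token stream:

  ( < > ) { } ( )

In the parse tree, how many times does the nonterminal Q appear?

[B [Q ( [B [Q < >]] )] [B [Q { }] [B [Q ( )]]]]

4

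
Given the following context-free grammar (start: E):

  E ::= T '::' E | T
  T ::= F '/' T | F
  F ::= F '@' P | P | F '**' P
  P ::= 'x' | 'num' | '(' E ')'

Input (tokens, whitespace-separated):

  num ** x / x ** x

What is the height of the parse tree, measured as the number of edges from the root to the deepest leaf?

[E [T [F [F [P num]] ** [P x]] / [T [F [F [P x]] ** [P x]]]]]

6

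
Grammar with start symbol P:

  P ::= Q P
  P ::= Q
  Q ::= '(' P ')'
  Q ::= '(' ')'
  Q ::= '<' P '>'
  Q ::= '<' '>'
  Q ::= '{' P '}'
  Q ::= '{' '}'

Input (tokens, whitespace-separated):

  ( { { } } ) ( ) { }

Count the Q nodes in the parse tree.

5

[P [Q ( [P [Q { [P [Q { }]] }]] )] [P [Q ( )] [P [Q { }]]]]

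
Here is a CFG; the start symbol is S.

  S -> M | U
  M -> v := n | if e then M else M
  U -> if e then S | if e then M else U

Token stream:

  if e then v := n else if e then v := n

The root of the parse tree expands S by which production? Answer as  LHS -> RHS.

S -> U

[S [U if e then [M v := n] else [U if e then [S [M v := n]]]]]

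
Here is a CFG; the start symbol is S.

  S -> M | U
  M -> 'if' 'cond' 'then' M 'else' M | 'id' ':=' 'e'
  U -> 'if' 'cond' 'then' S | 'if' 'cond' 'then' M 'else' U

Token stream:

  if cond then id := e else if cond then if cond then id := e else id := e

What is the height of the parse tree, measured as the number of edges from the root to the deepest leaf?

[S [U if cond then [M id := e] else [U if cond then [S [M if cond then [M id := e] else [M id := e]]]]]]

6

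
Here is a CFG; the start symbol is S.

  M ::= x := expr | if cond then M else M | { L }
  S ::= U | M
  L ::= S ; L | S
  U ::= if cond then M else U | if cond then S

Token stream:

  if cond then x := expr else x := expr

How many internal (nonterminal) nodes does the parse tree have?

4

[S [M if cond then [M x := expr] else [M x := expr]]]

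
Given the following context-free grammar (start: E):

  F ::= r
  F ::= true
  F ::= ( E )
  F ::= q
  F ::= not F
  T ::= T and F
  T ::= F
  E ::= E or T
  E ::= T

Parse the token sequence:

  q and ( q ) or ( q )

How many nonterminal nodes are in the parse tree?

14

[E [E [T [T [F q]] and [F ( [E [T [F q]]] )]]] or [T [F ( [E [T [F q]]] )]]]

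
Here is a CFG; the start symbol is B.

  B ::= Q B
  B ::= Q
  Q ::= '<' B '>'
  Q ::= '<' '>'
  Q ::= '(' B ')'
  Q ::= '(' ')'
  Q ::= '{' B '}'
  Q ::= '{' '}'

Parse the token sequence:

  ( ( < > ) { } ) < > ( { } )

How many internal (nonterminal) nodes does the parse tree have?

[B [Q ( [B [Q ( [B [Q < >]] )] [B [Q { }]]] )] [B [Q < >] [B [Q ( [B [Q { }]] )]]]]

14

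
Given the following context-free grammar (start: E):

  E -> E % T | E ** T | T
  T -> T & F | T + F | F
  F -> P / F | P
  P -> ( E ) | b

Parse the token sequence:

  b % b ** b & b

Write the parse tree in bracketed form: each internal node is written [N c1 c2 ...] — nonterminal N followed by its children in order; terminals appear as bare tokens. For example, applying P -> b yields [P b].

E
E ** T
E % T ** T
T % T ** T
F % T ** T
P % T ** T
b % T ** T
b % F ** T
b % P ** T
b % b ** T
b % b ** T & F
b % b ** F & F
b % b ** P & F
b % b ** b & F
b % b ** b & P
b % b ** b & b

[E [E [E [T [F [P b]]]] % [T [F [P b]]]] ** [T [T [F [P b]]] & [F [P b]]]]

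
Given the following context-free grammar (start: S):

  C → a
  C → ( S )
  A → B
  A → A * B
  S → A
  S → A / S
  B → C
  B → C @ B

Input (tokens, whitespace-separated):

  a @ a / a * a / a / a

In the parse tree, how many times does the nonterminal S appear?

4

[S [A [B [C a] @ [B [C a]]]] / [S [A [A [B [C a]]] * [B [C a]]] / [S [A [B [C a]]] / [S [A [B [C a]]]]]]]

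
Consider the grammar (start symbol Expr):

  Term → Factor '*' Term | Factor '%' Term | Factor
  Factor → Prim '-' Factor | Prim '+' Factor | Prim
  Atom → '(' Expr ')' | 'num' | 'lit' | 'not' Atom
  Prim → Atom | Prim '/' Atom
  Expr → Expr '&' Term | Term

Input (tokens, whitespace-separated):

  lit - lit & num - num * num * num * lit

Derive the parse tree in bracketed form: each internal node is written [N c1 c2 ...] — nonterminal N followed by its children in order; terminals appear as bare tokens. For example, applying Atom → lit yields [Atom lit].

[Expr [Expr [Term [Factor [Prim [Atom lit]] - [Factor [Prim [Atom lit]]]]]] & [Term [Factor [Prim [Atom num]] - [Factor [Prim [Atom num]]]] * [Term [Factor [Prim [Atom num]]] * [Term [Factor [Prim [Atom num]]] * [Term [Factor [Prim [Atom lit]]]]]]]]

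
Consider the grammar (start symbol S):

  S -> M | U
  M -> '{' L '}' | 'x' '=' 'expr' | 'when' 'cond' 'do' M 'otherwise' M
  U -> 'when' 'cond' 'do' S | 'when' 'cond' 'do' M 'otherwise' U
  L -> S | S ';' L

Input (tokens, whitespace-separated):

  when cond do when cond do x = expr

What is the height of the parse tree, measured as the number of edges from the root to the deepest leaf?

[S [U when cond do [S [U when cond do [S [M x = expr]]]]]]

6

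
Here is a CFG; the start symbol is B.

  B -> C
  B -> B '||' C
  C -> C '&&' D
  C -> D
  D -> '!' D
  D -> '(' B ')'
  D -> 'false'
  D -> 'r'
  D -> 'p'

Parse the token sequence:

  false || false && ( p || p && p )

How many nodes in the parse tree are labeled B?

4

[B [B [C [D false]]] || [C [C [D false]] && [D ( [B [B [C [D p]]] || [C [C [D p]] && [D p]]] )]]]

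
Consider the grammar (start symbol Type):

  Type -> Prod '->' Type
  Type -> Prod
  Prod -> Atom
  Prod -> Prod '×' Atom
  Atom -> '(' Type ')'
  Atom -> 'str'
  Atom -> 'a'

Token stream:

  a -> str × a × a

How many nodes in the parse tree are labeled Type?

2

[Type [Prod [Atom a]] -> [Type [Prod [Prod [Prod [Atom str]] × [Atom a]] × [Atom a]]]]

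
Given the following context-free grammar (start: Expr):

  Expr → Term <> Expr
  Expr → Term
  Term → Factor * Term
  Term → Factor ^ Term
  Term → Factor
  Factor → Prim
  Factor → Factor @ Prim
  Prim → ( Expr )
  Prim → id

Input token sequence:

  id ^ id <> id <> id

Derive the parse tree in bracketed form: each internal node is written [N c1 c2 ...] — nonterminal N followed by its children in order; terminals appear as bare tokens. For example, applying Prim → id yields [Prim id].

[Expr [Term [Factor [Prim id]] ^ [Term [Factor [Prim id]]]] <> [Expr [Term [Factor [Prim id]]] <> [Expr [Term [Factor [Prim id]]]]]]

Expr
Term <> Expr
Factor ^ Term <> Expr
Prim ^ Term <> Expr
id ^ Term <> Expr
id ^ Factor <> Expr
id ^ Prim <> Expr
id ^ id <> Expr
id ^ id <> Term <> Expr
id ^ id <> Factor <> Expr
id ^ id <> Prim <> Expr
id ^ id <> id <> Expr
id ^ id <> id <> Term
id ^ id <> id <> Factor
id ^ id <> id <> Prim
id ^ id <> id <> id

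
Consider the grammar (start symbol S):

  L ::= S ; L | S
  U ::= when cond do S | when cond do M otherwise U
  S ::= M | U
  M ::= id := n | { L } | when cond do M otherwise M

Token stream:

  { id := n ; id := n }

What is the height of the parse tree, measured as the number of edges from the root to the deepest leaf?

[S [M { [L [S [M id := n]] ; [L [S [M id := n]]]] }]]

6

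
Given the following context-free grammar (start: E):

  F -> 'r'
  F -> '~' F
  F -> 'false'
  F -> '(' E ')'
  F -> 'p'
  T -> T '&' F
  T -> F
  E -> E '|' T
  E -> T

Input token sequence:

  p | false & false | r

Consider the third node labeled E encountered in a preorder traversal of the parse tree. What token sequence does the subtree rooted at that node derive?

[E [E [E [T [F p]]] | [T [T [F false]] & [F false]]] | [T [F r]]]

p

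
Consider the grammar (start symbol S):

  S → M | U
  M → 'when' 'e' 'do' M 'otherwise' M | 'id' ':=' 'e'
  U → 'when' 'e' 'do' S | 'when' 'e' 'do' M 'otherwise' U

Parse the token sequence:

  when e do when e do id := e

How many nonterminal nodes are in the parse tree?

[S [U when e do [S [U when e do [S [M id := e]]]]]]

6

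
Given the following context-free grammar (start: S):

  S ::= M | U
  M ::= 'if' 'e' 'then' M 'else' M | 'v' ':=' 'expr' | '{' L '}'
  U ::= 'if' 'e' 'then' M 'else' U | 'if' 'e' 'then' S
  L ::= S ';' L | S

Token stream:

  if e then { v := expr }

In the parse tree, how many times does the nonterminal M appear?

[S [U if e then [S [M { [L [S [M v := expr]]] }]]]]

2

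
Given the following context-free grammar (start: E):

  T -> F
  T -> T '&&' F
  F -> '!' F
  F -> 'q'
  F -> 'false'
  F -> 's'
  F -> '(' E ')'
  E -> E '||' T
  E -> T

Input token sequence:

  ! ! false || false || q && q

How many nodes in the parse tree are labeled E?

[E [E [E [T [F ! [F ! [F false]]]]] || [T [F false]]] || [T [T [F q]] && [F q]]]

3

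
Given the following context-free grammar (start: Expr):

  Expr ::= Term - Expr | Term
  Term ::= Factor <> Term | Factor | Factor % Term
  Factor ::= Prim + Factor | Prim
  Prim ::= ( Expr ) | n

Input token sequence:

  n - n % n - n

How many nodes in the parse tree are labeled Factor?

4

[Expr [Term [Factor [Prim n]]] - [Expr [Term [Factor [Prim n]] % [Term [Factor [Prim n]]]] - [Expr [Term [Factor [Prim n]]]]]]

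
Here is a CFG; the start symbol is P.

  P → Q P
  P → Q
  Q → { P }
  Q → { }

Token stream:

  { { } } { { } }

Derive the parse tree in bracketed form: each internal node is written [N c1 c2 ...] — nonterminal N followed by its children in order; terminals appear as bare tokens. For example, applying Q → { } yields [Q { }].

[P [Q { [P [Q { }]] }] [P [Q { [P [Q { }]] }]]]

P
Q P
{ P } P
{ Q } P
{ { } } P
{ { } } Q
{ { } } { P }
{ { } } { Q }
{ { } } { { } }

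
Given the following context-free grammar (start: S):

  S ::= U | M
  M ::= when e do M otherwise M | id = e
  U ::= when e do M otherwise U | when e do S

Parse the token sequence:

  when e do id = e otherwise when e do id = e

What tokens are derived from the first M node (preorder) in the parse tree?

[S [U when e do [M id = e] otherwise [U when e do [S [M id = e]]]]]

id = e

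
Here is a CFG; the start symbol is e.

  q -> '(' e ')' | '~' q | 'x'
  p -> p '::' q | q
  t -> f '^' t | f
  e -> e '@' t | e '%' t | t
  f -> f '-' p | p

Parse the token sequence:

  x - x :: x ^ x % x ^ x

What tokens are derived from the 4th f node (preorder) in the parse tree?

[e [e [t [f [f [p [q x]]] - [p [p [q x]] :: [q x]]] ^ [t [f [p [q x]]]]]] % [t [f [p [q x]]] ^ [t [f [p [q x]]]]]]

x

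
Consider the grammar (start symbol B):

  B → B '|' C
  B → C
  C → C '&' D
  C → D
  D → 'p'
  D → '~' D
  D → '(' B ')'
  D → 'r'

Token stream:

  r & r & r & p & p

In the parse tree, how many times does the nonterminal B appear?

1

[B [C [C [C [C [C [D r]] & [D r]] & [D r]] & [D p]] & [D p]]]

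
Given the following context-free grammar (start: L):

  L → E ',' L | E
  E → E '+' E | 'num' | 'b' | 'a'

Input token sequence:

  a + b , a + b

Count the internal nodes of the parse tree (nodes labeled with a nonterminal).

[L [E [E a] + [E b]] , [L [E [E a] + [E b]]]]

8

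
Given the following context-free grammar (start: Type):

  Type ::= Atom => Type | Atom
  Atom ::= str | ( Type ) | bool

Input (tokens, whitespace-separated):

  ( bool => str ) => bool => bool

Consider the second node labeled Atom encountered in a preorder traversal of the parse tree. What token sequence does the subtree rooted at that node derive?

[Type [Atom ( [Type [Atom bool] => [Type [Atom str]]] )] => [Type [Atom bool] => [Type [Atom bool]]]]

bool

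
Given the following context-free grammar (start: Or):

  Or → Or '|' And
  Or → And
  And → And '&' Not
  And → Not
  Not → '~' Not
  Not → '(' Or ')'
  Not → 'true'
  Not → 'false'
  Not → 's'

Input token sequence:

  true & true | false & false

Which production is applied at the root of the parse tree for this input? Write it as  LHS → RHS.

[Or [Or [And [And [Not true]] & [Not true]]] | [And [And [Not false]] & [Not false]]]

Or → Or '|' And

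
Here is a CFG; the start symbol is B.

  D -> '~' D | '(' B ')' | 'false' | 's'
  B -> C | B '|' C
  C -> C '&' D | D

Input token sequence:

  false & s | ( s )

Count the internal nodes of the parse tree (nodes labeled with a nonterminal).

[B [B [C [C [D false]] & [D s]]] | [C [D ( [B [C [D s]]] )]]]

11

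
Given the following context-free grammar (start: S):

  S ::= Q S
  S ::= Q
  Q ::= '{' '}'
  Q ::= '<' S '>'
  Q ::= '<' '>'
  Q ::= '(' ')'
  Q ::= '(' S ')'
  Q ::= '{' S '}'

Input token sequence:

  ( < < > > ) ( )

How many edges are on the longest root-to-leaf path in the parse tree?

[S [Q ( [S [Q < [S [Q < >]] >]] )] [S [Q ( )]]]

6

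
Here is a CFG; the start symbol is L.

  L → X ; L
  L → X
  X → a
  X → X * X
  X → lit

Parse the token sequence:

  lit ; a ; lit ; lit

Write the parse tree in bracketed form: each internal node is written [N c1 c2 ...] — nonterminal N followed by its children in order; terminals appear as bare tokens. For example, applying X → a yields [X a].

[L [X lit] ; [L [X a] ; [L [X lit] ; [L [X lit]]]]]

L
X ; L
lit ; L
lit ; X ; L
lit ; a ; L
lit ; a ; X ; L
lit ; a ; lit ; L
lit ; a ; lit ; X
lit ; a ; lit ; lit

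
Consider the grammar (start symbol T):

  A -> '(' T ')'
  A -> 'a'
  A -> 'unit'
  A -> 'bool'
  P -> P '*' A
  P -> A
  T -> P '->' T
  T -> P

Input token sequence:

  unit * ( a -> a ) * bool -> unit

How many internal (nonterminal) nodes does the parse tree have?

16

[T [P [P [P [A unit]] * [A ( [T [P [A a]] -> [T [P [A a]]]] )]] * [A bool]] -> [T [P [A unit]]]]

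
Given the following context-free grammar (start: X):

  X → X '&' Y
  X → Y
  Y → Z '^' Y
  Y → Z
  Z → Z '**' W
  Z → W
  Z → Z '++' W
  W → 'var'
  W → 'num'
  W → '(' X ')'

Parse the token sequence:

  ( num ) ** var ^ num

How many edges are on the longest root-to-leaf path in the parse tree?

9

[X [Y [Z [Z [W ( [X [Y [Z [W num]]]] )]] ** [W var]] ^ [Y [Z [W num]]]]]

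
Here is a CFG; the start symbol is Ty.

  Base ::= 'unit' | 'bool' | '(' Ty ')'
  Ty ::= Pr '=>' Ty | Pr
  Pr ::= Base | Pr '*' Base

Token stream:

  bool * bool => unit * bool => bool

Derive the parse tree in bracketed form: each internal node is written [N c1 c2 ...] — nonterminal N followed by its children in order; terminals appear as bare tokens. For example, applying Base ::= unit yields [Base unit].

[Ty [Pr [Pr [Base bool]] * [Base bool]] => [Ty [Pr [Pr [Base unit]] * [Base bool]] => [Ty [Pr [Base bool]]]]]

Ty
Pr => Ty
Pr * Base => Ty
Base * Base => Ty
bool * Base => Ty
bool * bool => Ty
bool * bool => Pr => Ty
bool * bool => Pr * Base => Ty
bool * bool => Base * Base => Ty
bool * bool => unit * Base => Ty
bool * bool => unit * bool => Ty
bool * bool => unit * bool => Pr
bool * bool => unit * bool => Base
bool * bool => unit * bool => bool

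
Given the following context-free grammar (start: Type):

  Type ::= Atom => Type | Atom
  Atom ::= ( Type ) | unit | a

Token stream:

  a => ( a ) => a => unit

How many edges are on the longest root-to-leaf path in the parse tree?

5

[Type [Atom a] => [Type [Atom ( [Type [Atom a]] )] => [Type [Atom a] => [Type [Atom unit]]]]]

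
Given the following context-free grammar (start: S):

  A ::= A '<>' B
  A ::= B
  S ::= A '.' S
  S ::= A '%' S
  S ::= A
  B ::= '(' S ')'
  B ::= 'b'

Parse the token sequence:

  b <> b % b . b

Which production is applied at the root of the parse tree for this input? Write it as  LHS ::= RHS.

[S [A [A [B b]] <> [B b]] % [S [A [B b]] . [S [A [B b]]]]]

S ::= A '%' S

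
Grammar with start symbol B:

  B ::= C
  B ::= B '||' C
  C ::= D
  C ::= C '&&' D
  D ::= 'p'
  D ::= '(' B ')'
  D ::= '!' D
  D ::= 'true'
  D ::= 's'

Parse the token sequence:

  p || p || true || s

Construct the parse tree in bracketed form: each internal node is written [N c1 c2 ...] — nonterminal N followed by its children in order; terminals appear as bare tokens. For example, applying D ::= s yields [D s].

B
B || C
B || C || C
B || C || C || C
C || C || C || C
D || C || C || C
p || C || C || C
p || D || C || C
p || p || C || C
p || p || D || C
p || p || true || C
p || p || true || D
p || p || true || s

[B [B [B [B [C [D p]]] || [C [D p]]] || [C [D true]]] || [C [D s]]]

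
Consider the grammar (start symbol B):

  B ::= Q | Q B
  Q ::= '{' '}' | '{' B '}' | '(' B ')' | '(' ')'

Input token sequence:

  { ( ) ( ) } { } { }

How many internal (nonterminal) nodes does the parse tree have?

[B [Q { [B [Q ( )] [B [Q ( )]]] }] [B [Q { }] [B [Q { }]]]]

10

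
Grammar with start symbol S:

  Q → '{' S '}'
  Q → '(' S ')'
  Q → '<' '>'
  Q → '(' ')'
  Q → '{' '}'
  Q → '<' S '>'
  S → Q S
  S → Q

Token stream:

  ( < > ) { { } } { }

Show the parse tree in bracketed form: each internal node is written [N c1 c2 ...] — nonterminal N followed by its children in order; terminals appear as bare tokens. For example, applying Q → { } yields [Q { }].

S
Q S
( S ) S
( Q ) S
( < > ) S
( < > ) Q S
( < > ) { S } S
( < > ) { Q } S
( < > ) { { } } S
( < > ) { { } } Q
( < > ) { { } } { }

[S [Q ( [S [Q < >]] )] [S [Q { [S [Q { }]] }] [S [Q { }]]]]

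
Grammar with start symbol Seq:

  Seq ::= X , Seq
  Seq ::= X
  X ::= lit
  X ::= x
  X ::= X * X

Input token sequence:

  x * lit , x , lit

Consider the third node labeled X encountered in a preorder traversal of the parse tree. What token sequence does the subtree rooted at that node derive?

lit

[Seq [X [X x] * [X lit]] , [Seq [X x] , [Seq [X lit]]]]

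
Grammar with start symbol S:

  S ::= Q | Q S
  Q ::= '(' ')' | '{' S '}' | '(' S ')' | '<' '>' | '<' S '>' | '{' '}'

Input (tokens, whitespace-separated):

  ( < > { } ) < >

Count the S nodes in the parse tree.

[S [Q ( [S [Q < >] [S [Q { }]]] )] [S [Q < >]]]

4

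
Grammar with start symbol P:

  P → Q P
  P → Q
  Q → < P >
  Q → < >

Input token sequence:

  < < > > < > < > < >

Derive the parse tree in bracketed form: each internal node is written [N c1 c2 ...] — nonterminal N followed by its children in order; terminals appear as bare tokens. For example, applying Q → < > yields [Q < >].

[P [Q < [P [Q < >]] >] [P [Q < >] [P [Q < >] [P [Q < >]]]]]

P
Q P
< P > P
< Q > P
< < > > P
< < > > Q P
< < > > < > P
< < > > < > Q P
< < > > < > < > P
< < > > < > < > Q
< < > > < > < > < >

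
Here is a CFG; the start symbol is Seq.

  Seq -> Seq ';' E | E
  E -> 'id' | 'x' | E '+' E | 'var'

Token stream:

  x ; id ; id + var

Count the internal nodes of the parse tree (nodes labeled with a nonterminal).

8

[Seq [Seq [Seq [E x]] ; [E id]] ; [E [E id] + [E var]]]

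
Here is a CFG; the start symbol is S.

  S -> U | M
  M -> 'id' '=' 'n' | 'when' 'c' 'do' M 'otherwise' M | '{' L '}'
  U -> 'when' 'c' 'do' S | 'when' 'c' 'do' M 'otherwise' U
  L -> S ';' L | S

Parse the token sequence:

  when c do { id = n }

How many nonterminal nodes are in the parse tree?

7

[S [U when c do [S [M { [L [S [M id = n]]] }]]]]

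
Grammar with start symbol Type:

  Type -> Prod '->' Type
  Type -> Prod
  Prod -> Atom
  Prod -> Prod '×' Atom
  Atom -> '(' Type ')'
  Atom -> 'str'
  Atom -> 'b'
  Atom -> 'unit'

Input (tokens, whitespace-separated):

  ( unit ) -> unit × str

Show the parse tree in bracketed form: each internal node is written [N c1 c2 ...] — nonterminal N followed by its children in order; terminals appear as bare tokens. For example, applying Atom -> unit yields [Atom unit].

Type
Prod -> Type
Atom -> Type
( Type ) -> Type
( Prod ) -> Type
( Atom ) -> Type
( unit ) -> Type
( unit ) -> Prod
( unit ) -> Prod × Atom
( unit ) -> Atom × Atom
( unit ) -> unit × Atom
( unit ) -> unit × str

[Type [Prod [Atom ( [Type [Prod [Atom unit]]] )]] -> [Type [Prod [Prod [Atom unit]] × [Atom str]]]]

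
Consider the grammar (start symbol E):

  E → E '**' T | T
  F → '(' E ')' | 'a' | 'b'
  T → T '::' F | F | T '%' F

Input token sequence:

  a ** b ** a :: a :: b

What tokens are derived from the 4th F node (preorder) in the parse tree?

a

[E [E [E [T [F a]]] ** [T [F b]]] ** [T [T [T [F a]] :: [F a]] :: [F b]]]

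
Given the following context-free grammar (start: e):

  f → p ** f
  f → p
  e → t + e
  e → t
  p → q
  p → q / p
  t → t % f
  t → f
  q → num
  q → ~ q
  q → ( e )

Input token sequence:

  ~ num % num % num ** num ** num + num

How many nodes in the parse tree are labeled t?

[e [t [t [t [f [p [q ~ [q num]]]]] % [f [p [q num]]]] % [f [p [q num]] ** [f [p [q num]] ** [f [p [q num]]]]]] + [e [t [f [p [q num]]]]]]

4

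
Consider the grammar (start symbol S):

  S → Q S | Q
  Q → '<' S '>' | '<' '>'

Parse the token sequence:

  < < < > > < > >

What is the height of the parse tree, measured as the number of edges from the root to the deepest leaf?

6

[S [Q < [S [Q < [S [Q < >]] >] [S [Q < >]]] >]]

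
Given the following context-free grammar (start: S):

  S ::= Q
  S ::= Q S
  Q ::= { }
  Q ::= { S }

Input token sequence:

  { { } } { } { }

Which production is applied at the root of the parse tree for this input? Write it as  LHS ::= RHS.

[S [Q { [S [Q { }]] }] [S [Q { }] [S [Q { }]]]]

S ::= Q S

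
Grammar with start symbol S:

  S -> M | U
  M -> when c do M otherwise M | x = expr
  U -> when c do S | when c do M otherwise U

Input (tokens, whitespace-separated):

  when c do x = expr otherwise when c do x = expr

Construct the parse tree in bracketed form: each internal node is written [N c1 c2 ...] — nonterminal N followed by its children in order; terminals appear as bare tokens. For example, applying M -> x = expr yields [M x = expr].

[S [U when c do [M x = expr] otherwise [U when c do [S [M x = expr]]]]]

S
U
when c do M otherwise U
when c do x = expr otherwise U
when c do x = expr otherwise when c do S
when c do x = expr otherwise when c do M
when c do x = expr otherwise when c do x = expr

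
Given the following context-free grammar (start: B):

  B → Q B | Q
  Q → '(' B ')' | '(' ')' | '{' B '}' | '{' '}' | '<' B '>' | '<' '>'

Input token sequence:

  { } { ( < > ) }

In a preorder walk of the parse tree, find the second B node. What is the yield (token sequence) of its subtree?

{ ( < > ) }

[B [Q { }] [B [Q { [B [Q ( [B [Q < >]] )]] }]]]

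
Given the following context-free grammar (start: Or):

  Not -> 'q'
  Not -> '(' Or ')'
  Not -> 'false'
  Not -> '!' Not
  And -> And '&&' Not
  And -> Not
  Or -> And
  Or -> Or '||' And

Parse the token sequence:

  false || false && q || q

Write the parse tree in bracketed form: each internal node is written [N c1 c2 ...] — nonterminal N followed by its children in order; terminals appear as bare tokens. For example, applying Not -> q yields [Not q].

Or
Or || And
Or || And || And
And || And || And
Not || And || And
false || And || And
false || And && Not || And
false || Not && Not || And
false || false && Not || And
false || false && q || And
false || false && q || Not
false || false && q || q

[Or [Or [Or [And [Not false]]] || [And [And [Not false]] && [Not q]]] || [And [Not q]]]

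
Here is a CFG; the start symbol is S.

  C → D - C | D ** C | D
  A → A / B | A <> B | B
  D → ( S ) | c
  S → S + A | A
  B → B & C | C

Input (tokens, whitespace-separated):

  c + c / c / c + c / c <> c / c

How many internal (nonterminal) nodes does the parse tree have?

[S [S [S [A [B [C [D c]]]]] + [A [A [A [B [C [D c]]]] / [B [C [D c]]]] / [B [C [D c]]]]] + [A [A [A [A [B [C [D c]]]] / [B [C [D c]]]] <> [B [C [D c]]]] / [B [C [D c]]]]]

35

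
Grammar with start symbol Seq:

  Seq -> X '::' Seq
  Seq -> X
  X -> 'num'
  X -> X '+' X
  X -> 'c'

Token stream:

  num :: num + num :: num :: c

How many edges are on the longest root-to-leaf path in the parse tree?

5

[Seq [X num] :: [Seq [X [X num] + [X num]] :: [Seq [X num] :: [Seq [X c]]]]]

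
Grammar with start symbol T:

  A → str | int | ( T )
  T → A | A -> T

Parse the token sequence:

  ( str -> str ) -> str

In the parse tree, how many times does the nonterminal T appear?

4

[T [A ( [T [A str] -> [T [A str]]] )] -> [T [A str]]]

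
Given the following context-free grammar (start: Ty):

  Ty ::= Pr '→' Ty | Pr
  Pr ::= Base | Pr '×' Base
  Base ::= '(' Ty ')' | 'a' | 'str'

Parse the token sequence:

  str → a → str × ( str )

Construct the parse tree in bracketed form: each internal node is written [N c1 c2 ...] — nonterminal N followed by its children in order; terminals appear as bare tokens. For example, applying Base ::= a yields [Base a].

[Ty [Pr [Base str]] → [Ty [Pr [Base a]] → [Ty [Pr [Pr [Base str]] × [Base ( [Ty [Pr [Base str]]] )]]]]]

Ty
Pr → Ty
Base → Ty
str → Ty
str → Pr → Ty
str → Base → Ty
str → a → Ty
str → a → Pr
str → a → Pr × Base
str → a → Base × Base
str → a → str × Base
str → a → str × ( Ty )
str → a → str × ( Pr )
str → a → str × ( Base )
str → a → str × ( str )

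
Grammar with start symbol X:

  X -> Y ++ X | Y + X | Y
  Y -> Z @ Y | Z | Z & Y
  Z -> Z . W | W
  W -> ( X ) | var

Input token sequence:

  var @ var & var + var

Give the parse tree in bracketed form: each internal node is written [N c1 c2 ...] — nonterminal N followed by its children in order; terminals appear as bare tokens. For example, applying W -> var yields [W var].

X
Y + X
Z @ Y + X
W @ Y + X
var @ Y + X
var @ Z & Y + X
var @ W & Y + X
var @ var & Y + X
var @ var & Z + X
var @ var & W + X
var @ var & var + X
var @ var & var + Y
var @ var & var + Z
var @ var & var + W
var @ var & var + var

[X [Y [Z [W var]] @ [Y [Z [W var]] & [Y [Z [W var]]]]] + [X [Y [Z [W var]]]]]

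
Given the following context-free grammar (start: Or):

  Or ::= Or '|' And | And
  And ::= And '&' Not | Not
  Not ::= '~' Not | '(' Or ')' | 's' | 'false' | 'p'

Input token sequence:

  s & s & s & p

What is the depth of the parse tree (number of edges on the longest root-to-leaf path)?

6

[Or [And [And [And [And [Not s]] & [Not s]] & [Not s]] & [Not p]]]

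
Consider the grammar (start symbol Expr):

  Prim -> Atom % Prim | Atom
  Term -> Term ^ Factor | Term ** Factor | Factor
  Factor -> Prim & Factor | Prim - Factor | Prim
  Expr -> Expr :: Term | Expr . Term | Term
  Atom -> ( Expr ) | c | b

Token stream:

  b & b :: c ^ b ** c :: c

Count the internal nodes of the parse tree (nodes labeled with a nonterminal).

26

[Expr [Expr [Expr [Term [Factor [Prim [Atom b]] & [Factor [Prim [Atom b]]]]]] :: [Term [Term [Term [Factor [Prim [Atom c]]]] ^ [Factor [Prim [Atom b]]]] ** [Factor [Prim [Atom c]]]]] :: [Term [Factor [Prim [Atom c]]]]]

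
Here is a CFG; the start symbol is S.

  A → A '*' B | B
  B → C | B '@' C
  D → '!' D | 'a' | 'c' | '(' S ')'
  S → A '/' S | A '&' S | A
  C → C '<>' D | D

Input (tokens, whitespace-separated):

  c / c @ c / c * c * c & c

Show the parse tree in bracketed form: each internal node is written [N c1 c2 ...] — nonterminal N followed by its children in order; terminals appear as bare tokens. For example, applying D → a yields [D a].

[S [A [B [C [D c]]]] / [S [A [B [B [C [D c]]] @ [C [D c]]]] / [S [A [A [A [B [C [D c]]]] * [B [C [D c]]]] * [B [C [D c]]]] & [S [A [B [C [D c]]]]]]]]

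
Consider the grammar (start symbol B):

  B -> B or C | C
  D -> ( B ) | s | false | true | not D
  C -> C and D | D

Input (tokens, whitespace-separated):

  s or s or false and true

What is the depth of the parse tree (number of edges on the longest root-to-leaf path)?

5

[B [B [B [C [D s]]] or [C [D s]]] or [C [C [D false]] and [D true]]]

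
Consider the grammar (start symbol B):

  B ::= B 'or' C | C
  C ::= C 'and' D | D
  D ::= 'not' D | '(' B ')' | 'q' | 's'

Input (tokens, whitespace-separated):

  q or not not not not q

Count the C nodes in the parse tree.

2

[B [B [C [D q]]] or [C [D not [D not [D not [D not [D q]]]]]]]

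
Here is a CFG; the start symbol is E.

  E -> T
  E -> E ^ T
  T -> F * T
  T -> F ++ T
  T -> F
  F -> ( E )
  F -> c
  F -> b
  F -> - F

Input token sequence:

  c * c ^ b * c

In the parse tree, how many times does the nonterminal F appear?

[E [E [T [F c] * [T [F c]]]] ^ [T [F b] * [T [F c]]]]

4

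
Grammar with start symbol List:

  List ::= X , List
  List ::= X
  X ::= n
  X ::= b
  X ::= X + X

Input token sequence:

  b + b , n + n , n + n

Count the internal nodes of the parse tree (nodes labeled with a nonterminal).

12

[List [X [X b] + [X b]] , [List [X [X n] + [X n]] , [List [X [X n] + [X n]]]]]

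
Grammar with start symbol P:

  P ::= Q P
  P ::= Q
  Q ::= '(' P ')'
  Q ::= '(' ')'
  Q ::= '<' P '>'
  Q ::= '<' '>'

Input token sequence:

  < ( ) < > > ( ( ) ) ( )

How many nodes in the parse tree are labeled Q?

6

[P [Q < [P [Q ( )] [P [Q < >]]] >] [P [Q ( [P [Q ( )]] )] [P [Q ( )]]]]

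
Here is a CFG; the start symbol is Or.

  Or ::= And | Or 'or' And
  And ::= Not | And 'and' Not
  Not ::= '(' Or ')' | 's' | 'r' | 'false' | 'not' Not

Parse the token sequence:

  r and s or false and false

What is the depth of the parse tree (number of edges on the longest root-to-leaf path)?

5

[Or [Or [And [And [Not r]] and [Not s]]] or [And [And [Not false]] and [Not false]]]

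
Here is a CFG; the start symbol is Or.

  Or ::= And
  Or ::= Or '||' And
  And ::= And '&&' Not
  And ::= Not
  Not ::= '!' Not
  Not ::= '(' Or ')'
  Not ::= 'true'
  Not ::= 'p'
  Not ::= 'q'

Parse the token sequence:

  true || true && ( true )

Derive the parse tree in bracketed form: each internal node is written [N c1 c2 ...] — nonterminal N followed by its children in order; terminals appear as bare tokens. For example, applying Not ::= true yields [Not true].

[Or [Or [And [Not true]]] || [And [And [Not true]] && [Not ( [Or [And [Not true]]] )]]]

Or
Or || And
And || And
Not || And
true || And
true || And && Not
true || Not && Not
true || true && Not
true || true && ( Or )
true || true && ( And )
true || true && ( Not )
true || true && ( true )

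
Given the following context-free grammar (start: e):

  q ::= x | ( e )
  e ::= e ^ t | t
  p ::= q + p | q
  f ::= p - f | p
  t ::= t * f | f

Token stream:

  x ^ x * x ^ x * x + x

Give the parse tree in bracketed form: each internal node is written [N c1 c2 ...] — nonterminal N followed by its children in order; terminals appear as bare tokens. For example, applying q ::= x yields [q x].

[e [e [e [t [f [p [q x]]]]] ^ [t [t [f [p [q x]]]] * [f [p [q x]]]]] ^ [t [t [f [p [q x]]]] * [f [p [q x] + [p [q x]]]]]]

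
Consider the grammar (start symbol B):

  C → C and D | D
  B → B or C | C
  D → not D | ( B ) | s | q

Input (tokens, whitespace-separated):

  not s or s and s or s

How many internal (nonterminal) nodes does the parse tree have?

[B [B [B [C [D not [D s]]]] or [C [C [D s]] and [D s]]] or [C [D s]]]

12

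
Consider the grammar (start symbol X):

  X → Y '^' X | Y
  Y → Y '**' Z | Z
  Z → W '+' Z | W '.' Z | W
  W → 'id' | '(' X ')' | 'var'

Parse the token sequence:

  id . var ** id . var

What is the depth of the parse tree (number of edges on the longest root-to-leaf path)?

[X [Y [Y [Z [W id] . [Z [W var]]]] ** [Z [W id] . [Z [W var]]]]]

6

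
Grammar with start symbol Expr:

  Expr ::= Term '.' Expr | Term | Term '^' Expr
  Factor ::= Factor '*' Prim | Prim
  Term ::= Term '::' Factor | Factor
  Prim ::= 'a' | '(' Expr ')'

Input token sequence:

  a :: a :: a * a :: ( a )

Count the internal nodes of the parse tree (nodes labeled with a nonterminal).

[Expr [Term [Term [Term [Term [Factor [Prim a]]] :: [Factor [Prim a]]] :: [Factor [Factor [Prim a]] * [Prim a]]] :: [Factor [Prim ( [Expr [Term [Factor [Prim a]]]] )]]]]

19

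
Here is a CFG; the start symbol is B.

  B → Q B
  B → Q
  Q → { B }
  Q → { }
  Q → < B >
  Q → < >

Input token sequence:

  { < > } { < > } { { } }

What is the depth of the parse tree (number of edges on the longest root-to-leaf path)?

[B [Q { [B [Q < >]] }] [B [Q { [B [Q < >]] }] [B [Q { [B [Q { }]] }]]]]

6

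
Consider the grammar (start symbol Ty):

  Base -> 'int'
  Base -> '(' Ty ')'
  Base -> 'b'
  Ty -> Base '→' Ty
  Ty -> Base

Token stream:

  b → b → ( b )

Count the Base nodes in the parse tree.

4

[Ty [Base b] → [Ty [Base b] → [Ty [Base ( [Ty [Base b]] )]]]]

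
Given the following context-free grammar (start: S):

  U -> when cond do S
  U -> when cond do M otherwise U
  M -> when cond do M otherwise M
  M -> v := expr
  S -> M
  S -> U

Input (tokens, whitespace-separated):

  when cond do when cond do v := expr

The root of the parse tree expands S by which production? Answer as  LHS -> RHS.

[S [U when cond do [S [U when cond do [S [M v := expr]]]]]]

S -> U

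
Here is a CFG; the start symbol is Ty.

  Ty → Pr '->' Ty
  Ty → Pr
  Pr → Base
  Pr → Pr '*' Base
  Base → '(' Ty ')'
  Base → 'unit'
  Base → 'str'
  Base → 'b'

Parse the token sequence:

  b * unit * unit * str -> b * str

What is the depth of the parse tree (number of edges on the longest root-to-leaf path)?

6

[Ty [Pr [Pr [Pr [Pr [Base b]] * [Base unit]] * [Base unit]] * [Base str]] -> [Ty [Pr [Pr [Base b]] * [Base str]]]]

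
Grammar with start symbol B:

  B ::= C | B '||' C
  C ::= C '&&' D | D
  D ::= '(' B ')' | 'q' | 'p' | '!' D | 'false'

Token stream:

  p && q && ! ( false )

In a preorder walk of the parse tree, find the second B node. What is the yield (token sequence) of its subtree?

[B [C [C [C [D p]] && [D q]] && [D ! [D ( [B [C [D false]]] )]]]]

false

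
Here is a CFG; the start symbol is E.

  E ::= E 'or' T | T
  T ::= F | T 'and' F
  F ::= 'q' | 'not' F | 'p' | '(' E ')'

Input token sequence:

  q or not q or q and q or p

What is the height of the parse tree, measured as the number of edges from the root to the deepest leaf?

6

[E [E [E [E [T [F q]]] or [T [F not [F q]]]] or [T [T [F q]] and [F q]]] or [T [F p]]]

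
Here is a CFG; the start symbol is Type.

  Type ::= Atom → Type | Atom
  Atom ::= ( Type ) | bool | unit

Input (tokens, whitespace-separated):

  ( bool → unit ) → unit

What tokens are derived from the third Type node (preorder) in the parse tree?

[Type [Atom ( [Type [Atom bool] → [Type [Atom unit]]] )] → [Type [Atom unit]]]

unit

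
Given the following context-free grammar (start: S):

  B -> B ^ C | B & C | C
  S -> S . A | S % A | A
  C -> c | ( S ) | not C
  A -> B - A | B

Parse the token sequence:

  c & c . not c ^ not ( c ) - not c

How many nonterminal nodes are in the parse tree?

22

[S [S [A [B [B [C c]] & [C c]]]] . [A [B [B [C not [C c]]] ^ [C not [C ( [S [A [B [C c]]]] )]]] - [A [B [C not [C c]]]]]]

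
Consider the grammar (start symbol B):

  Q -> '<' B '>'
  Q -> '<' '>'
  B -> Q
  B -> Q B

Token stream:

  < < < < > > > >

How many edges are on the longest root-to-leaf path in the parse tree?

[B [Q < [B [Q < [B [Q < [B [Q < >]] >]] >]] >]]

8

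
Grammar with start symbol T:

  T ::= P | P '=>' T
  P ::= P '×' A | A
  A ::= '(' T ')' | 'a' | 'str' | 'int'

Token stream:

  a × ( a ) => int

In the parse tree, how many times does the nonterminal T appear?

[T [P [P [A a]] × [A ( [T [P [A a]]] )]] => [T [P [A int]]]]

3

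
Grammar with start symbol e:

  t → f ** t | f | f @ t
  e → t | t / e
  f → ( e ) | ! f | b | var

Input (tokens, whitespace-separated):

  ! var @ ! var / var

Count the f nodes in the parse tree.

[e [t [f ! [f var]] @ [t [f ! [f var]]]] / [e [t [f var]]]]

5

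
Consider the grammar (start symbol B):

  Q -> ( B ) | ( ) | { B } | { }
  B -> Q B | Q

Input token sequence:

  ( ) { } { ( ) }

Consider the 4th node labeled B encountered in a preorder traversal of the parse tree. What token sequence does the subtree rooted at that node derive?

( )

[B [Q ( )] [B [Q { }] [B [Q { [B [Q ( )]] }]]]]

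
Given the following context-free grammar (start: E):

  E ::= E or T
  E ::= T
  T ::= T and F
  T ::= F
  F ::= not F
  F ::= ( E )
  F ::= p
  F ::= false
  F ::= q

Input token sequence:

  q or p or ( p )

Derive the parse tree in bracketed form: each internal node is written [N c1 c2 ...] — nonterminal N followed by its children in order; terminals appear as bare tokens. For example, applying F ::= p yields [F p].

[E [E [E [T [F q]]] or [T [F p]]] or [T [F ( [E [T [F p]]] )]]]

E
E or T
E or T or T
T or T or T
F or T or T
q or T or T
q or F or T
q or p or T
q or p or F
q or p or ( E )
q or p or ( T )
q or p or ( F )
q or p or ( p )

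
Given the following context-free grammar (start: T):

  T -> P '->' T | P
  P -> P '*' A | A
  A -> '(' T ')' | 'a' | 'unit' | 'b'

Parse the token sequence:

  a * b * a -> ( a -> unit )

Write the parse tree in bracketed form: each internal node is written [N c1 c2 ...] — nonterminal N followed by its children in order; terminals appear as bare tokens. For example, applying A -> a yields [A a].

[T [P [P [P [A a]] * [A b]] * [A a]] -> [T [P [A ( [T [P [A a]] -> [T [P [A unit]]]] )]]]]

T
P -> T
P * A -> T
P * A * A -> T
A * A * A -> T
a * A * A -> T
a * b * A -> T
a * b * a -> T
a * b * a -> P
a * b * a -> A
a * b * a -> ( T )
a * b * a -> ( P -> T )
a * b * a -> ( A -> T )
a * b * a -> ( a -> T )
a * b * a -> ( a -> P )
a * b * a -> ( a -> A )
a * b * a -> ( a -> unit )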